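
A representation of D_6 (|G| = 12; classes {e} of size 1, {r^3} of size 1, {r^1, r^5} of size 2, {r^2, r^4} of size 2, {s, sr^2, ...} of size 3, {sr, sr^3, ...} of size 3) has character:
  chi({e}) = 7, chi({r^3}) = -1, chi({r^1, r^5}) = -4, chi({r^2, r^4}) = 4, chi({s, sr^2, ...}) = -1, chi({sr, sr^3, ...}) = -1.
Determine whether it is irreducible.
Not irreducible (reducible): <chi, chi> = 10 > 1.

Details: <chi, chi> = (1/|G|) sum_C |C| * |chi(C)|^2 = (1/12)[1*|7|^2 + 1*|-1|^2 + 2*|-4|^2 + 2*|4|^2 + 3*|-1|^2 + 3*|-1|^2]
  = (1/12)[(49) + (1) + (32) + (32) + (3) + (3)] = 120/12 = 10.
A character is irreducible iff <chi, chi> = 1, so this representation is reducible.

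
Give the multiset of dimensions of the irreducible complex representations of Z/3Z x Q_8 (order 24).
Dimensions: 1, 1, 1, 1, 1, 1, 1, 1, 1, 1, 1, 1, 2, 2, 2

There are 15 irreducibles (= number of conjugacy classes). Their dimensions d_i satisfy sum d_i^2 = |G| = 24: 1 + 1 + 1 + 1 + 1 + 1 + 1 + 1 + 1 + 1 + 1 + 1 + 4 + 4 + 4 = 24. (For the product with Z/3Z: each of the 3 1-dim characters of Z/3Z tensors with each irrep of Q_8, giving 3 copies of each Q_8-dimension.)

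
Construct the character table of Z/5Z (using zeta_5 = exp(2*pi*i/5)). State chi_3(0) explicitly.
Character table of Z/5Z (irreps indexed chi_0,...,chi_4 with chi_k(m) = zeta_5^(k*m), zeta_5 = exp(2*pi*i/5)):
  irrep \ class  {0} (size 1)  {1} (size 1)    {2} (size 1)    {3} (size 1)    {4} (size 1)  
  chi_0          1             1               1               1               1             
  chi_1          1             exp(2*I*pi/5)   exp(4*I*pi/5)   exp(-4*I*pi/5)  exp(-2*I*pi/5)
  chi_2          1             exp(4*I*pi/5)   exp(-2*I*pi/5)  exp(2*I*pi/5)   exp(-4*I*pi/5)
  chi_3          1             exp(-4*I*pi/5)  exp(2*I*pi/5)   exp(-2*I*pi/5)  exp(4*I*pi/5) 
  chi_4          1             exp(-2*I*pi/5)  exp(-4*I*pi/5)  exp(4*I*pi/5)   exp(2*I*pi/5) 

Spot check: chi_3(0) = zeta_5^(3*0) = zeta_5^0 = 1.

Proof sketch: Z/5Z is abelian, so all 5 irreducible complex representations are 1-dimensional. They are given by chi_k(m) = zeta_5^(k*m) for k = 0,...,4. Row orthogonality: sum_m chi_k(m) conj(chi_l(m)) = 5 * [k = l].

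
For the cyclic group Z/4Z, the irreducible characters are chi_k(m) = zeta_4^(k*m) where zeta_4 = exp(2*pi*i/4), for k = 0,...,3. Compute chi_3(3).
chi_3(3) = zeta_4^9 = I

Working: chi_3(3) = zeta_4^(3*3) = zeta_4^9. Since zeta_4^4 = 1, this equals zeta_4^1 = exp(2*pi*i*1/4) = I.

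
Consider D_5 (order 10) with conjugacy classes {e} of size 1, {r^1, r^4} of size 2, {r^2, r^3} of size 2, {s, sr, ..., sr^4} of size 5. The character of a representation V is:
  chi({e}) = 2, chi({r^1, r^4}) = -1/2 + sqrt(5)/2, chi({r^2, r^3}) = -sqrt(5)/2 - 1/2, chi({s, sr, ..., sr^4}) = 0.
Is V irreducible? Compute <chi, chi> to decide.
Irreducible: <chi, chi> = 1.

Why: <chi, chi> = (1/|G|) sum_C |C| * |chi(C)|^2 = (1/10)[1*|2|^2 + 2*|-1/2 + sqrt(5)/2|^2 + 2*|-sqrt(5)/2 - 1/2|^2 + 5*|0|^2]
  = (1/10)[(4) + (3 - sqrt(5)) + (sqrt(5) + 3) + (0)] = 10/10 = 1.
A character is irreducible iff <chi, chi> = 1, so this representation is irreducible.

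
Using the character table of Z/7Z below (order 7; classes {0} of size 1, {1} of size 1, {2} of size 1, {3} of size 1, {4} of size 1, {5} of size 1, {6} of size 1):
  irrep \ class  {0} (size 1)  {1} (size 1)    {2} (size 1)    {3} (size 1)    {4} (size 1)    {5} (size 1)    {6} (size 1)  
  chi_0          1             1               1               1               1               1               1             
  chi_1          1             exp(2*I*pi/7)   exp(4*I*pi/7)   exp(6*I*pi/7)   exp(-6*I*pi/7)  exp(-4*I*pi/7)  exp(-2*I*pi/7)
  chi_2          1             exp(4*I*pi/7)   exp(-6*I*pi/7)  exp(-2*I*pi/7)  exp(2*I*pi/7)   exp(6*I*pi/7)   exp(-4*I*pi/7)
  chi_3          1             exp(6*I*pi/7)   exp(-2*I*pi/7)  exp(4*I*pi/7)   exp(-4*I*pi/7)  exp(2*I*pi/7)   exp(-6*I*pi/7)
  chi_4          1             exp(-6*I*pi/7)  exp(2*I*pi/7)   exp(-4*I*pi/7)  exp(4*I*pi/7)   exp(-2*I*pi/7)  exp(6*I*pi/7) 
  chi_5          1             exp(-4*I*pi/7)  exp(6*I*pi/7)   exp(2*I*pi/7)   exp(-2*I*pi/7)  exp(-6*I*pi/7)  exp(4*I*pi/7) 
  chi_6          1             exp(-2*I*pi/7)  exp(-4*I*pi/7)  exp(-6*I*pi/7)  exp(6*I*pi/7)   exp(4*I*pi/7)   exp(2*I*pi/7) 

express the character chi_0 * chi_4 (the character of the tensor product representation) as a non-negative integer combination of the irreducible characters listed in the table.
chi_0 tensor chi_4 = chi_4 (all other irreducibles have multiplicity 0).

Working: The character of a tensor product is the pointwise product (chi_0 * chi_4)(C) = chi_0(C) * chi_4(C):
  {0}: (1)*(1), {1}: (1)*(exp(-6*I*pi/7)), {2}: (1)*(exp(2*I*pi/7)), {3}: (1)*(exp(-4*I*pi/7)), {4}: (1)*(exp(4*I*pi/7)), {5}: (1)*(exp(-2*I*pi/7)), {6}: (1)*(exp(6*I*pi/7))
so (chi_0 * chi_4) takes values
  {0} -> 1, {1} -> exp(-6*I*pi/7), {2} -> exp(2*I*pi/7), {3} -> exp(-4*I*pi/7), {4} -> exp(4*I*pi/7), {5} -> exp(-2*I*pi/7), {6} -> exp(6*I*pi/7).
Now take the inner product of this character with each irreducible chi from the table, <chi_0*chi_4, chi> = (1/7) sum_C |C| (chi_0*chi_4)(C) conj(chi(C)):
  <chi_0*chi_4, chi_0> = (1/7)[1*(1)*conj(1) + 1*(exp(-6*I*pi/7))*conj(1) + 1*(exp(2*I*pi/7))*conj(1) + 1*(exp(-4*I*pi/7))*conj(1) + 1*(exp(4*I*pi/7))*conj(1) + 1*(exp(-2*I*pi/7))*conj(1) + 1*(exp(6*I*pi/7))*conj(1)]
      = (1/7)[(1) + (exp(-6*I*pi/7)) + (exp(2*I*pi/7)) + (exp(-4*I*pi/7)) + (exp(4*I*pi/7)) + (exp(-2*I*pi/7)) + (exp(6*I*pi/7))] = 0/7 = 0
  <chi_0*chi_4, chi_1> = (1/7)[1*(1)*conj(1) + 1*(exp(-6*I*pi/7))*conj(exp(2*I*pi/7)) + 1*(exp(2*I*pi/7))*conj(exp(4*I*pi/7)) + 1*(exp(-4*I*pi/7))*conj(exp(6*I*pi/7)) + 1*(exp(4*I*pi/7))*conj(exp(-6*I*pi/7)) + 1*(exp(-2*I*pi/7))*conj(exp(-4*I*pi/7)) + 1*(exp(6*I*pi/7))*conj(exp(-2*I*pi/7))]
      = (1/7)[(1) + (exp(6*I*pi/7)) + (exp(-2*I*pi/7)) + (exp(4*I*pi/7)) + (exp(-4*I*pi/7)) + (exp(2*I*pi/7)) + (exp(-6*I*pi/7))] = 0/7 = 0
  <chi_0*chi_4, chi_2> = (1/7)[1*(1)*conj(1) + 1*(exp(-6*I*pi/7))*conj(exp(4*I*pi/7)) + 1*(exp(2*I*pi/7))*conj(exp(-6*I*pi/7)) + 1*(exp(-4*I*pi/7))*conj(exp(-2*I*pi/7)) + 1*(exp(4*I*pi/7))*conj(exp(2*I*pi/7)) + 1*(exp(-2*I*pi/7))*conj(exp(6*I*pi/7)) + 1*(exp(6*I*pi/7))*conj(exp(-4*I*pi/7))]
      = (1/7)[(1) + (exp(4*I*pi/7)) + (exp(-6*I*pi/7)) + (exp(-2*I*pi/7)) + (exp(2*I*pi/7)) + (exp(6*I*pi/7)) + (exp(-4*I*pi/7))] = 0/7 = 0
  <chi_0*chi_4, chi_3> = (1/7)[1*(1)*conj(1) + 1*(exp(-6*I*pi/7))*conj(exp(6*I*pi/7)) + 1*(exp(2*I*pi/7))*conj(exp(-2*I*pi/7)) + 1*(exp(-4*I*pi/7))*conj(exp(4*I*pi/7)) + 1*(exp(4*I*pi/7))*conj(exp(-4*I*pi/7)) + 1*(exp(-2*I*pi/7))*conj(exp(2*I*pi/7)) + 1*(exp(6*I*pi/7))*conj(exp(-6*I*pi/7))]
      = (1/7)[(1) + (exp(2*I*pi/7)) + (exp(4*I*pi/7)) + (exp(6*I*pi/7)) + (exp(-6*I*pi/7)) + (exp(-4*I*pi/7)) + (exp(-2*I*pi/7))] = 0/7 = 0
  <chi_0*chi_4, chi_4> = (1/7)[1*(1)*conj(1) + 1*(exp(-6*I*pi/7))*conj(exp(-6*I*pi/7)) + 1*(exp(2*I*pi/7))*conj(exp(2*I*pi/7)) + 1*(exp(-4*I*pi/7))*conj(exp(-4*I*pi/7)) + 1*(exp(4*I*pi/7))*conj(exp(4*I*pi/7)) + 1*(exp(-2*I*pi/7))*conj(exp(-2*I*pi/7)) + 1*(exp(6*I*pi/7))*conj(exp(6*I*pi/7))]
      = (1/7)[(1) + (1) + (1) + (1) + (1) + (1) + (1)] = 7/7 = 1
  <chi_0*chi_4, chi_5> = (1/7)[1*(1)*conj(1) + 1*(exp(-6*I*pi/7))*conj(exp(-4*I*pi/7)) + 1*(exp(2*I*pi/7))*conj(exp(6*I*pi/7)) + 1*(exp(-4*I*pi/7))*conj(exp(2*I*pi/7)) + 1*(exp(4*I*pi/7))*conj(exp(-2*I*pi/7)) + 1*(exp(-2*I*pi/7))*conj(exp(-6*I*pi/7)) + 1*(exp(6*I*pi/7))*conj(exp(4*I*pi/7))]
      = (1/7)[(1) + (exp(-2*I*pi/7)) + (exp(-4*I*pi/7)) + (exp(-6*I*pi/7)) + (exp(6*I*pi/7)) + (exp(4*I*pi/7)) + (exp(2*I*pi/7))] = 0/7 = 0
  <chi_0*chi_4, chi_6> = (1/7)[1*(1)*conj(1) + 1*(exp(-6*I*pi/7))*conj(exp(-2*I*pi/7)) + 1*(exp(2*I*pi/7))*conj(exp(-4*I*pi/7)) + 1*(exp(-4*I*pi/7))*conj(exp(-6*I*pi/7)) + 1*(exp(4*I*pi/7))*conj(exp(6*I*pi/7)) + 1*(exp(-2*I*pi/7))*conj(exp(4*I*pi/7)) + 1*(exp(6*I*pi/7))*conj(exp(2*I*pi/7))]
      = (1/7)[(1) + (exp(-4*I*pi/7)) + (exp(6*I*pi/7)) + (exp(2*I*pi/7)) + (exp(-2*I*pi/7)) + (exp(-6*I*pi/7)) + (exp(4*I*pi/7))] = 0/7 = 0
(Exp terms are combined using exp(i*s)*conj(exp(i*t)) = exp(i*(s-t)), and sums of them are collapsed using the identity that for every m > 1 the m distinct m-th roots of unity sum to 0, e.g. 1 + exp(2*I*pi/3) + exp(-2*I*pi/3) = 0.)
Hence the multiplicities are chi_4: 1. Dimension check: dim(chi_0)*dim(chi_4) = 1*1 = 1 and sum (mult * dim) = 1*1 = 1.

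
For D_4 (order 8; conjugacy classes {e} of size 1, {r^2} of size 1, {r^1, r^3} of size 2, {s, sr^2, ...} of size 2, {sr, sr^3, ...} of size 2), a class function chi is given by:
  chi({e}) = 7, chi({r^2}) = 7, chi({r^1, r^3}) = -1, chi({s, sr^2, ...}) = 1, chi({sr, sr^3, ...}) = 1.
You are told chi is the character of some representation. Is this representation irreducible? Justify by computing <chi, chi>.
Not irreducible (reducible): <chi, chi> = 13 > 1.

Proof sketch: <chi, chi> = (1/|G|) sum_C |C| * |chi(C)|^2 = (1/8)[1*|7|^2 + 1*|7|^2 + 2*|-1|^2 + 2*|1|^2 + 2*|1|^2]
  = (1/8)[(49) + (49) + (2) + (2) + (2)] = 104/8 = 13.
A character is irreducible iff <chi, chi> = 1, so this representation is reducible.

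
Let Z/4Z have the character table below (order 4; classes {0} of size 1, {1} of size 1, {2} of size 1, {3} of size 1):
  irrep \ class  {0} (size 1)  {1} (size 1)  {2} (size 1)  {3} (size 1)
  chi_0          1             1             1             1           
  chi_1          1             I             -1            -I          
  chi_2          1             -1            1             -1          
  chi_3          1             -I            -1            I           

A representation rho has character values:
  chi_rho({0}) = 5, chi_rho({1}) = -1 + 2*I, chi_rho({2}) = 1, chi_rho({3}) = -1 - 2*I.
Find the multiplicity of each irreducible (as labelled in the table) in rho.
Multiplicities: chi_0: 1, chi_1: 2, chi_2: 2, chi_3: 0.

Solution. Use <chi_rho, chi> = (1/|G|) sum_C |C| * chi_rho(C) * conj(chi(C)) with |G| = 4 for each irreducible chi in the table:
  <chi_rho, chi_0> = (1/4)[1*(5)*conj(1) + 1*(-1 + 2*I)*conj(1) + 1*(1)*conj(1) + 1*(-1 - 2*I)*conj(1)]
      = (1/4)[(5) + (-1 + 2*I) + (1) + (-1 - 2*I)] = 4/4 = 1
  <chi_rho, chi_1> = (1/4)[1*(5)*conj(1) + 1*(-1 + 2*I)*conj(I) + 1*(1)*conj(-1) + 1*(-1 - 2*I)*conj(-I)]
      = (1/4)[(5) + (2 + I) + (-1) + (2 - I)] = 8/4 = 2
  <chi_rho, chi_2> = (1/4)[1*(5)*conj(1) + 1*(-1 + 2*I)*conj(-1) + 1*(1)*conj(1) + 1*(-1 - 2*I)*conj(-1)]
      = (1/4)[(5) + (1 - 2*I) + (1) + (1 + 2*I)] = 8/4 = 2
  <chi_rho, chi_3> = (1/4)[1*(5)*conj(1) + 1*(-1 + 2*I)*conj(-I) + 1*(1)*conj(-1) + 1*(-1 - 2*I)*conj(I)]
      = (1/4)[(5) + (-2 - I) + (-1) + (-2 + I)] = 0/4 = 0
(Exp terms are combined using exp(i*s)*conj(exp(i*t)) = exp(i*(s-t)), and sums of them are collapsed using the identity that for every m > 1 the m distinct m-th roots of unity sum to 0, e.g. 1 + exp(2*I*pi/3) + exp(-2*I*pi/3) = 0.)
Dimension check: dim(rho) = sum (mult * dim) = 1*1 + 2*1 + 2*1 + 0*1 = 5 = chi_rho(e) = 5.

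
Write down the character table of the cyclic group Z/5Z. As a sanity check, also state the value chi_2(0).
Character table of Z/5Z (irreps indexed chi_0,...,chi_4 with chi_k(m) = zeta_5^(k*m), zeta_5 = exp(2*pi*i/5)):
  irrep \ class  {0} (size 1)  {1} (size 1)    {2} (size 1)    {3} (size 1)    {4} (size 1)  
  chi_0          1             1               1               1               1             
  chi_1          1             exp(2*I*pi/5)   exp(4*I*pi/5)   exp(-4*I*pi/5)  exp(-2*I*pi/5)
  chi_2          1             exp(4*I*pi/5)   exp(-2*I*pi/5)  exp(2*I*pi/5)   exp(-4*I*pi/5)
  chi_3          1             exp(-4*I*pi/5)  exp(2*I*pi/5)   exp(-2*I*pi/5)  exp(4*I*pi/5) 
  chi_4          1             exp(-2*I*pi/5)  exp(-4*I*pi/5)  exp(4*I*pi/5)   exp(2*I*pi/5) 

Spot check: chi_2(0) = zeta_5^(2*0) = zeta_5^0 = 1.

Why: Z/5Z is abelian, so all 5 irreducible complex representations are 1-dimensional. They are given by chi_k(m) = zeta_5^(k*m) for k = 0,...,4. Row orthogonality: sum_m chi_k(m) conj(chi_l(m)) = 5 * [k = l].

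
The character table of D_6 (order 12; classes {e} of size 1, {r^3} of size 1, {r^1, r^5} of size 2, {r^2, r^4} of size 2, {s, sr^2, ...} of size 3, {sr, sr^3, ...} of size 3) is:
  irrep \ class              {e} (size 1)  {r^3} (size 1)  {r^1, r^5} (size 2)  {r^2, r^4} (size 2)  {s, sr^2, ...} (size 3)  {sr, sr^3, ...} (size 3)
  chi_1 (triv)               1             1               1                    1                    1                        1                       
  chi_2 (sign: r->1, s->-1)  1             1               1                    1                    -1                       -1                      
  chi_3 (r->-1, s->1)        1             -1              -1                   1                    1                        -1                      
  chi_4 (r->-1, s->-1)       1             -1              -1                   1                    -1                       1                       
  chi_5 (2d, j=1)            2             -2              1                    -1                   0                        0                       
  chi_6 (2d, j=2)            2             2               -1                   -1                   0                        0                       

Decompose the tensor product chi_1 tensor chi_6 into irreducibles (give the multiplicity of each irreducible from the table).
chi_1 tensor chi_6 = chi_6 (all other irreducibles have multiplicity 0).

Explanation: The character of a tensor product is the pointwise product (chi_1 * chi_6)(C) = chi_1(C) * chi_6(C):
  {e}: (1)*(2), {r^3}: (1)*(2), {r^1, r^5}: (1)*(-1), {r^2, r^4}: (1)*(-1), {s, sr^2, ...}: (1)*(0), {sr, sr^3, ...}: (1)*(0)
so (chi_1 * chi_6) takes values
  {e} -> 2, {r^3} -> 2, {r^1, r^5} -> -1, {r^2, r^4} -> -1, {s, sr^2, ...} -> 0, {sr, sr^3, ...} -> 0.
Now take the inner product of this character with each irreducible chi from the table, <chi_1*chi_6, chi> = (1/12) sum_C |C| (chi_1*chi_6)(C) conj(chi(C)):
  <chi_1*chi_6, chi_1> = (1/12)[1*(2)*conj(1) + 1*(2)*conj(1) + 2*(-1)*conj(1) + 2*(-1)*conj(1) + 3*(0)*conj(1) + 3*(0)*conj(1)]
      = (1/12)[(2) + (2) + (-2) + (-2) + (0) + (0)] = 0/12 = 0
  <chi_1*chi_6, chi_2> = (1/12)[1*(2)*conj(1) + 1*(2)*conj(1) + 2*(-1)*conj(1) + 2*(-1)*conj(1) + 3*(0)*conj(-1) + 3*(0)*conj(-1)]
      = (1/12)[(2) + (2) + (-2) + (-2) + (0) + (0)] = 0/12 = 0
  <chi_1*chi_6, chi_3> = (1/12)[1*(2)*conj(1) + 1*(2)*conj(-1) + 2*(-1)*conj(-1) + 2*(-1)*conj(1) + 3*(0)*conj(1) + 3*(0)*conj(-1)]
      = (1/12)[(2) + (-2) + (2) + (-2) + (0) + (0)] = 0/12 = 0
  <chi_1*chi_6, chi_4> = (1/12)[1*(2)*conj(1) + 1*(2)*conj(-1) + 2*(-1)*conj(-1) + 2*(-1)*conj(1) + 3*(0)*conj(-1) + 3*(0)*conj(1)]
      = (1/12)[(2) + (-2) + (2) + (-2) + (0) + (0)] = 0/12 = 0
  <chi_1*chi_6, chi_5> = (1/12)[1*(2)*conj(2) + 1*(2)*conj(-2) + 2*(-1)*conj(1) + 2*(-1)*conj(-1) + 3*(0)*conj(0) + 3*(0)*conj(0)]
      = (1/12)[(4) + (-4) + (-2) + (2) + (0) + (0)] = 0/12 = 0
  <chi_1*chi_6, chi_6> = (1/12)[1*(2)*conj(2) + 1*(2)*conj(2) + 2*(-1)*conj(-1) + 2*(-1)*conj(-1) + 3*(0)*conj(0) + 3*(0)*conj(0)]
      = (1/12)[(4) + (4) + (2) + (2) + (0) + (0)] = 12/12 = 1
Hence the multiplicities are chi_6: 1. Dimension check: dim(chi_1)*dim(chi_6) = 1*2 = 2 and sum (mult * dim) = 1*2 = 2.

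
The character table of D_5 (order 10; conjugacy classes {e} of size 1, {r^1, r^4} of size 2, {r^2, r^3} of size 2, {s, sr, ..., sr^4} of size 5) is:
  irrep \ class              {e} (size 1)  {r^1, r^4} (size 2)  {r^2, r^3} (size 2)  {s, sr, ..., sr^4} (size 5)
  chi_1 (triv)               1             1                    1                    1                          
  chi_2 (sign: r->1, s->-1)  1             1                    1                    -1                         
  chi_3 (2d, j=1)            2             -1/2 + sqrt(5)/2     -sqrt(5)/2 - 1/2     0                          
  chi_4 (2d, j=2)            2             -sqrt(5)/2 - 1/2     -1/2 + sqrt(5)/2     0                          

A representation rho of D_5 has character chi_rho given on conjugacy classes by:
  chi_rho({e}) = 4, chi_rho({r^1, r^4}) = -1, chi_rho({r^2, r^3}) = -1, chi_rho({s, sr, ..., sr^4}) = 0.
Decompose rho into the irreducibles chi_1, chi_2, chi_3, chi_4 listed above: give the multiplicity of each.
Multiplicities: chi_1: 0, chi_2: 0, chi_3: 1, chi_4: 1.

Justification: Use <chi_rho, chi> = (1/|G|) sum_C |C| * chi_rho(C) * conj(chi(C)) with |G| = 10 for each irreducible chi in the table:
  <chi_rho, chi_1> = (1/10)[1*(4)*conj(1) + 2*(-1)*conj(1) + 2*(-1)*conj(1) + 5*(0)*conj(1)]
      = (1/10)[(4) + (-2) + (-2) + (0)] = 0/10 = 0
  <chi_rho, chi_2> = (1/10)[1*(4)*conj(1) + 2*(-1)*conj(1) + 2*(-1)*conj(1) + 5*(0)*conj(-1)]
      = (1/10)[(4) + (-2) + (-2) + (0)] = 0/10 = 0
  <chi_rho, chi_3> = (1/10)[1*(4)*conj(2) + 2*(-1)*conj(-1/2 + sqrt(5)/2) + 2*(-1)*conj(-sqrt(5)/2 - 1/2) + 5*(0)*conj(0)]
      = (1/10)[(8) + (1 - sqrt(5)) + (1 + sqrt(5)) + (0)] = 10/10 = 1
  <chi_rho, chi_4> = (1/10)[1*(4)*conj(2) + 2*(-1)*conj(-sqrt(5)/2 - 1/2) + 2*(-1)*conj(-1/2 + sqrt(5)/2) + 5*(0)*conj(0)]
      = (1/10)[(8) + (1 + sqrt(5)) + (1 - sqrt(5)) + (0)] = 10/10 = 1
Dimension check: dim(rho) = sum (mult * dim) = 0*1 + 0*1 + 1*2 + 1*2 = 4 = chi_rho(e) = 4.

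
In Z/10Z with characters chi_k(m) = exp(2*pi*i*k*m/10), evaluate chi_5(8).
chi_5(8) = zeta_10^40 = 1

Argument: chi_5(8) = zeta_10^(5*8) = zeta_10^40. Since zeta_10^10 = 1, this equals zeta_10^0 = exp(2*pi*i*0/10) = 1.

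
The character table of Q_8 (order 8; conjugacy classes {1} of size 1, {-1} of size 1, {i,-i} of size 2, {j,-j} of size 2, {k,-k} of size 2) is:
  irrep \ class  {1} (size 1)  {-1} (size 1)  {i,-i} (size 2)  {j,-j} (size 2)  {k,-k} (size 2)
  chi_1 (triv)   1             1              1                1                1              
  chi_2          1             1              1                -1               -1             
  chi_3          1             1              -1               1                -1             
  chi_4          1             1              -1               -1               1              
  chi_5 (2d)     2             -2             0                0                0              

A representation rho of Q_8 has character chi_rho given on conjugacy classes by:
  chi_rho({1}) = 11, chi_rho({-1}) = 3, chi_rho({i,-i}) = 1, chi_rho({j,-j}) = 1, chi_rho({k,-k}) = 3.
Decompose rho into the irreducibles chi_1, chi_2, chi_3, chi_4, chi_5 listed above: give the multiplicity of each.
Multiplicities: chi_1: 3, chi_2: 1, chi_3: 1, chi_4: 2, chi_5: 2.

Why: Use <chi_rho, chi> = (1/|G|) sum_C |C| * chi_rho(C) * conj(chi(C)) with |G| = 8 for each irreducible chi in the table:
  <chi_rho, chi_1> = (1/8)[1*(11)*conj(1) + 1*(3)*conj(1) + 2*(1)*conj(1) + 2*(1)*conj(1) + 2*(3)*conj(1)]
      = (1/8)[(11) + (3) + (2) + (2) + (6)] = 24/8 = 3
  <chi_rho, chi_2> = (1/8)[1*(11)*conj(1) + 1*(3)*conj(1) + 2*(1)*conj(1) + 2*(1)*conj(-1) + 2*(3)*conj(-1)]
      = (1/8)[(11) + (3) + (2) + (-2) + (-6)] = 8/8 = 1
  <chi_rho, chi_3> = (1/8)[1*(11)*conj(1) + 1*(3)*conj(1) + 2*(1)*conj(-1) + 2*(1)*conj(1) + 2*(3)*conj(-1)]
      = (1/8)[(11) + (3) + (-2) + (2) + (-6)] = 8/8 = 1
  <chi_rho, chi_4> = (1/8)[1*(11)*conj(1) + 1*(3)*conj(1) + 2*(1)*conj(-1) + 2*(1)*conj(-1) + 2*(3)*conj(1)]
      = (1/8)[(11) + (3) + (-2) + (-2) + (6)] = 16/8 = 2
  <chi_rho, chi_5> = (1/8)[1*(11)*conj(2) + 1*(3)*conj(-2) + 2*(1)*conj(0) + 2*(1)*conj(0) + 2*(3)*conj(0)]
      = (1/8)[(22) + (-6) + (0) + (0) + (0)] = 16/8 = 2
Dimension check: dim(rho) = sum (mult * dim) = 3*1 + 1*1 + 1*1 + 2*1 + 2*2 = 11 = chi_rho(e) = 11.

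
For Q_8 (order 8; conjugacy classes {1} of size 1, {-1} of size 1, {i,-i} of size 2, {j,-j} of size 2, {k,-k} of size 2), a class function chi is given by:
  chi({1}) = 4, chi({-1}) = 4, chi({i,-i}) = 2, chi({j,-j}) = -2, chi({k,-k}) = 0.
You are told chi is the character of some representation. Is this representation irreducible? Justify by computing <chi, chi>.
Not irreducible (reducible): <chi, chi> = 6 > 1.

Derivation: <chi, chi> = (1/|G|) sum_C |C| * |chi(C)|^2 = (1/8)[1*|4|^2 + 1*|4|^2 + 2*|2|^2 + 2*|-2|^2 + 2*|0|^2]
  = (1/8)[(16) + (16) + (8) + (8) + (0)] = 48/8 = 6.
A character is irreducible iff <chi, chi> = 1, so this representation is reducible.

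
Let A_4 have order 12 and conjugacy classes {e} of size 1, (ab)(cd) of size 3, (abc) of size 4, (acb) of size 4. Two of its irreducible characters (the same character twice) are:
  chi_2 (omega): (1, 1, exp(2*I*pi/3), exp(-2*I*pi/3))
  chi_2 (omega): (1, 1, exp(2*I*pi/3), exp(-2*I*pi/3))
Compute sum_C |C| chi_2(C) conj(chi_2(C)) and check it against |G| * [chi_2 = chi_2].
Sum = 12 = |G| = 12; so <chi_2, chi_2> = 1 (norm-1 confirms irreducibility).

Justification: Compute term by term over conjugacy classes (|C| * chi_2(C) * conj(chi_2(C))):
  1*(1)*conj(1) + 3*(1)*conj(1) + 4*(exp(2*I*pi/3))*conj(exp(2*I*pi/3)) + 4*(exp(-2*I*pi/3))*conj(exp(-2*I*pi/3))
  = (1) + (3) + (4) + (4)
  = 12.
(Exp terms are combined using exp(i*s)*conj(exp(i*t)) = exp(i*(s-t)), and sums of them are collapsed using the identity that for every m > 1 the m distinct m-th roots of unity sum to 0, e.g. 1 + exp(2*I*pi/3) + exp(-2*I*pi/3) = 0.)
Dividing by |G| = 12 gives 12/12 = 1, matching the row-orthogonality relation <chi_2, chi_2> = [chi_2 = chi_2].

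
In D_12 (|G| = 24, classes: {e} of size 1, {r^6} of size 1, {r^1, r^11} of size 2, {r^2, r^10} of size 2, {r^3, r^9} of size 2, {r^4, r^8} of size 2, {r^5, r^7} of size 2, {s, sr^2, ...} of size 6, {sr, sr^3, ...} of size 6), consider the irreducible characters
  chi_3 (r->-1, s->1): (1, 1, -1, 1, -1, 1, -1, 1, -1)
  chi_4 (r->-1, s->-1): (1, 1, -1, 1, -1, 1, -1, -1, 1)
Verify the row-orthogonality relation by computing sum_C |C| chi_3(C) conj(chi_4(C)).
Sum = 0; so <chi_3, chi_4> = 0 (distinct irreducibles are orthogonal).

Reasoning: Compute term by term over conjugacy classes (|C| * chi_3(C) * conj(chi_4(C))):
  1*(1)*conj(1) + 1*(1)*conj(1) + 2*(-1)*conj(-1) + 2*(1)*conj(1) + 2*(-1)*conj(-1) + 2*(1)*conj(1) + 2*(-1)*conj(-1) + 6*(1)*conj(-1) + 6*(-1)*conj(1)
  = (1) + (1) + (2) + (2) + (2) + (2) + (2) + (-6) + (-6)
  = 0.
Dividing by |G| = 24 gives 0/24 = 0, matching the row-orthogonality relation <chi_3, chi_4> = [chi_3 = chi_4].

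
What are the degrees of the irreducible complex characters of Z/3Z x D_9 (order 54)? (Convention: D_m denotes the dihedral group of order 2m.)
Dimensions: 1, 1, 1, 1, 1, 1, 2, 2, 2, 2, 2, 2, 2, 2, 2, 2, 2, 2

Proof sketch: There are 18 irreducibles (= number of conjugacy classes). Their dimensions d_i satisfy sum d_i^2 = |G| = 54: 1 + 1 + 1 + 1 + 1 + 1 + 4 + 4 + 4 + 4 + 4 + 4 + 4 + 4 + 4 + 4 + 4 + 4 = 54. (For the product with Z/3Z: each of the 3 1-dim characters of Z/3Z tensors with each irrep of D_9, giving 3 copies of each D_9-dimension.)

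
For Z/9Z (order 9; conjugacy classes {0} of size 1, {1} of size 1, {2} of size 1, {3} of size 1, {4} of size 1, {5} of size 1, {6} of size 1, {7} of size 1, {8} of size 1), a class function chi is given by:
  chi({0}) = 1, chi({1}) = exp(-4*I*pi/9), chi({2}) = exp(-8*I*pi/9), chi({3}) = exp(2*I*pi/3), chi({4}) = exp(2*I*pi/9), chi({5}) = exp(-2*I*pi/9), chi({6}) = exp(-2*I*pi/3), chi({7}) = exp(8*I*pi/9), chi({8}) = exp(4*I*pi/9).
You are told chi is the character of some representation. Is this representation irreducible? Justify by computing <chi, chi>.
Irreducible: <chi, chi> = 1.

Explanation: <chi, chi> = (1/|G|) sum_C |C| * |chi(C)|^2 = (1/9)[1*|1|^2 + 1*|exp(-4*I*pi/9)|^2 + 1*|exp(-8*I*pi/9)|^2 + 1*|exp(2*I*pi/3)|^2 + 1*|exp(2*I*pi/9)|^2 + 1*|exp(-2*I*pi/9)|^2 + 1*|exp(-2*I*pi/3)|^2 + 1*|exp(8*I*pi/9)|^2 + 1*|exp(4*I*pi/9)|^2]
  = (1/9)[(1) + (1) + (1) + (1) + (1) + (1) + (1) + (1) + (1)] = 9/9 = 1.
(Exp terms are combined using exp(i*s)*conj(exp(i*t)) = exp(i*(s-t)), and sums of them are collapsed using the identity that for every m > 1 the m distinct m-th roots of unity sum to 0, e.g. 1 + exp(2*I*pi/3) + exp(-2*I*pi/3) = 0.)
A character is irreducible iff <chi, chi> = 1, so this representation is irreducible.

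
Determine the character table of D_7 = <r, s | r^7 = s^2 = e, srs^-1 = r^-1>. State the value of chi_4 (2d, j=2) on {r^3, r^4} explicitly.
Conjugacy classes: {e} of size 1, {r^1, r^6} of size 2, {r^2, r^5} of size 2, {r^3, r^4} of size 2, {s, sr, ..., sr^6} of size 7.
Character table:
  irrep \ class              {e} (size 1)  {r^1, r^6} (size 2)  {r^2, r^5} (size 2)  {r^3, r^4} (size 2)  {s, sr, ..., sr^6} (size 7)
  chi_1 (triv)               1             1                    1                    1                    1                          
  chi_2 (sign: r->1, s->-1)  1             1                    1                    1                    -1                         
  chi_3 (2d, j=1)            2             2*cos(2*pi/7)        -2*cos(3*pi/7)       -2*cos(pi/7)         0                          
  chi_4 (2d, j=2)            2             -2*cos(3*pi/7)       -2*cos(pi/7)         2*cos(2*pi/7)        0                          
  chi_5 (2d, j=3)            2             -2*cos(pi/7)         2*cos(2*pi/7)        -2*cos(3*pi/7)       0                          

Spot check: chi_4 (2d, j=2) on {r^3, r^4} = 2*cos(2*pi/7).

Justification: D_7 has order 2*7 = 14 with 5 conjugacy classes, hence 5 irreducibles. Sum of squared dims 1 + 1 + 4 + 4 + 4 = 14 = |G|. Linear characters come from the abelianisation; the 2-dimensional irreps have character r^k -> 2*cos(2*pi*j*k/7), reflections -> 0.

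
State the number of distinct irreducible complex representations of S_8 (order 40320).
22

Proof sketch: The number of irreducible complex representations of a finite group equals its number of conjugacy classes. Conjugacy classes in S_8 correspond to cycle types, i.e. partitions of 8; there are p(8) = 22 of them, so S_8 (order 40320) has exactly 22 irreducible complex representations.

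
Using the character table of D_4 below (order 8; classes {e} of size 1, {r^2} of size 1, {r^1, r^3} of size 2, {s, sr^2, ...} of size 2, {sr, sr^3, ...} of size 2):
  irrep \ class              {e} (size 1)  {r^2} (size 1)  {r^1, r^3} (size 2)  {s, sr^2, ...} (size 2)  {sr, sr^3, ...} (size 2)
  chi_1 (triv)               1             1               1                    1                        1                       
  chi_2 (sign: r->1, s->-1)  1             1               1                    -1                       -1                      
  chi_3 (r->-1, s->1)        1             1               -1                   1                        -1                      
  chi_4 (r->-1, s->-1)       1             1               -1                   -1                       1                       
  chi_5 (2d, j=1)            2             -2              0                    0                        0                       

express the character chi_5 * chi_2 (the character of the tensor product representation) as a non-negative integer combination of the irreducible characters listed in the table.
chi_5 tensor chi_2 = chi_5 (all other irreducibles have multiplicity 0).

The character of a tensor product is the pointwise product (chi_5 * chi_2)(C) = chi_5(C) * chi_2(C):
  {e}: (2)*(1), {r^2}: (-2)*(1), {r^1, r^3}: (0)*(1), {s, sr^2, ...}: (0)*(-1), {sr, sr^3, ...}: (0)*(-1)
so (chi_5 * chi_2) takes values
  {e} -> 2, {r^2} -> -2, {r^1, r^3} -> 0, {s, sr^2, ...} -> 0, {sr, sr^3, ...} -> 0.
Now take the inner product of this character with each irreducible chi from the table, <chi_5*chi_2, chi> = (1/8) sum_C |C| (chi_5*chi_2)(C) conj(chi(C)):
  <chi_5*chi_2, chi_1> = (1/8)[1*(2)*conj(1) + 1*(-2)*conj(1) + 2*(0)*conj(1) + 2*(0)*conj(1) + 2*(0)*conj(1)]
      = (1/8)[(2) + (-2) + (0) + (0) + (0)] = 0/8 = 0
  <chi_5*chi_2, chi_2> = (1/8)[1*(2)*conj(1) + 1*(-2)*conj(1) + 2*(0)*conj(1) + 2*(0)*conj(-1) + 2*(0)*conj(-1)]
      = (1/8)[(2) + (-2) + (0) + (0) + (0)] = 0/8 = 0
  <chi_5*chi_2, chi_3> = (1/8)[1*(2)*conj(1) + 1*(-2)*conj(1) + 2*(0)*conj(-1) + 2*(0)*conj(1) + 2*(0)*conj(-1)]
      = (1/8)[(2) + (-2) + (0) + (0) + (0)] = 0/8 = 0
  <chi_5*chi_2, chi_4> = (1/8)[1*(2)*conj(1) + 1*(-2)*conj(1) + 2*(0)*conj(-1) + 2*(0)*conj(-1) + 2*(0)*conj(1)]
      = (1/8)[(2) + (-2) + (0) + (0) + (0)] = 0/8 = 0
  <chi_5*chi_2, chi_5> = (1/8)[1*(2)*conj(2) + 1*(-2)*conj(-2) + 2*(0)*conj(0) + 2*(0)*conj(0) + 2*(0)*conj(0)]
      = (1/8)[(4) + (4) + (0) + (0) + (0)] = 8/8 = 1
Hence the multiplicities are chi_5: 1. Dimension check: dim(chi_5)*dim(chi_2) = 2*1 = 2 and sum (mult * dim) = 1*2 = 2.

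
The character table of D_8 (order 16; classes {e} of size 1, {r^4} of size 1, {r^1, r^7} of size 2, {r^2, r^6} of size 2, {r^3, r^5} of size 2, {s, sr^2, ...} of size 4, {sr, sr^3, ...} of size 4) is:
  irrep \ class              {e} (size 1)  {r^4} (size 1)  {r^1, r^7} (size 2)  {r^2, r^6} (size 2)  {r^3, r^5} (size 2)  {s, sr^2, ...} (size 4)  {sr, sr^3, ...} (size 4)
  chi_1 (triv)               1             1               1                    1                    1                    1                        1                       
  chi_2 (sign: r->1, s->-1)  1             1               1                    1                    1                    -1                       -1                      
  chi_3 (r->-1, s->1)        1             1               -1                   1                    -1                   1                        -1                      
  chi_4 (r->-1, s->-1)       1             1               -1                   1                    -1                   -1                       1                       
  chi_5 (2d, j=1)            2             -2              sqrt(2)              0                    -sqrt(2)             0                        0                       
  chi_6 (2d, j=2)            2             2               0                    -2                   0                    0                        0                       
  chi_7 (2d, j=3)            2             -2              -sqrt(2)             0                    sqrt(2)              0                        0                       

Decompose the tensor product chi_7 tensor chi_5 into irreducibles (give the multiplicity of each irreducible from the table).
chi_7 tensor chi_5 = chi_3 + chi_4 + chi_6 (all other irreducibles have multiplicity 0).

Justification: The character of a tensor product is the pointwise product (chi_7 * chi_5)(C) = chi_7(C) * chi_5(C):
  {e}: (2)*(2), {r^4}: (-2)*(-2), {r^1, r^7}: (-sqrt(2))*(sqrt(2)), {r^2, r^6}: (0)*(0), {r^3, r^5}: (sqrt(2))*(-sqrt(2)), {s, sr^2, ...}: (0)*(0), {sr, sr^3, ...}: (0)*(0)
so (chi_7 * chi_5) takes values
  {e} -> 4, {r^4} -> 4, {r^1, r^7} -> -2, {r^2, r^6} -> 0, {r^3, r^5} -> -2, {s, sr^2, ...} -> 0, {sr, sr^3, ...} -> 0.
Now take the inner product of this character with each irreducible chi from the table, <chi_7*chi_5, chi> = (1/16) sum_C |C| (chi_7*chi_5)(C) conj(chi(C)):
  <chi_7*chi_5, chi_1> = (1/16)[1*(4)*conj(1) + 1*(4)*conj(1) + 2*(-2)*conj(1) + 2*(0)*conj(1) + 2*(-2)*conj(1) + 4*(0)*conj(1) + 4*(0)*conj(1)]
      = (1/16)[(4) + (4) + (-4) + (0) + (-4) + (0) + (0)] = 0/16 = 0
  <chi_7*chi_5, chi_2> = (1/16)[1*(4)*conj(1) + 1*(4)*conj(1) + 2*(-2)*conj(1) + 2*(0)*conj(1) + 2*(-2)*conj(1) + 4*(0)*conj(-1) + 4*(0)*conj(-1)]
      = (1/16)[(4) + (4) + (-4) + (0) + (-4) + (0) + (0)] = 0/16 = 0
  <chi_7*chi_5, chi_3> = (1/16)[1*(4)*conj(1) + 1*(4)*conj(1) + 2*(-2)*conj(-1) + 2*(0)*conj(1) + 2*(-2)*conj(-1) + 4*(0)*conj(1) + 4*(0)*conj(-1)]
      = (1/16)[(4) + (4) + (4) + (0) + (4) + (0) + (0)] = 16/16 = 1
  <chi_7*chi_5, chi_4> = (1/16)[1*(4)*conj(1) + 1*(4)*conj(1) + 2*(-2)*conj(-1) + 2*(0)*conj(1) + 2*(-2)*conj(-1) + 4*(0)*conj(-1) + 4*(0)*conj(1)]
      = (1/16)[(4) + (4) + (4) + (0) + (4) + (0) + (0)] = 16/16 = 1
  <chi_7*chi_5, chi_5> = (1/16)[1*(4)*conj(2) + 1*(4)*conj(-2) + 2*(-2)*conj(sqrt(2)) + 2*(0)*conj(0) + 2*(-2)*conj(-sqrt(2)) + 4*(0)*conj(0) + 4*(0)*conj(0)]
      = (1/16)[(8) + (-8) + (-4*sqrt(2)) + (0) + (4*sqrt(2)) + (0) + (0)] = 0/16 = 0
  <chi_7*chi_5, chi_6> = (1/16)[1*(4)*conj(2) + 1*(4)*conj(2) + 2*(-2)*conj(0) + 2*(0)*conj(-2) + 2*(-2)*conj(0) + 4*(0)*conj(0) + 4*(0)*conj(0)]
      = (1/16)[(8) + (8) + (0) + (0) + (0) + (0) + (0)] = 16/16 = 1
  <chi_7*chi_5, chi_7> = (1/16)[1*(4)*conj(2) + 1*(4)*conj(-2) + 2*(-2)*conj(-sqrt(2)) + 2*(0)*conj(0) + 2*(-2)*conj(sqrt(2)) + 4*(0)*conj(0) + 4*(0)*conj(0)]
      = (1/16)[(8) + (-8) + (4*sqrt(2)) + (0) + (-4*sqrt(2)) + (0) + (0)] = 0/16 = 0
Hence the multiplicities are chi_3: 1, chi_4: 1, chi_6: 1. Dimension check: dim(chi_7)*dim(chi_5) = 2*2 = 4 and sum (mult * dim) = 1*1 + 1*1 + 1*2 = 4.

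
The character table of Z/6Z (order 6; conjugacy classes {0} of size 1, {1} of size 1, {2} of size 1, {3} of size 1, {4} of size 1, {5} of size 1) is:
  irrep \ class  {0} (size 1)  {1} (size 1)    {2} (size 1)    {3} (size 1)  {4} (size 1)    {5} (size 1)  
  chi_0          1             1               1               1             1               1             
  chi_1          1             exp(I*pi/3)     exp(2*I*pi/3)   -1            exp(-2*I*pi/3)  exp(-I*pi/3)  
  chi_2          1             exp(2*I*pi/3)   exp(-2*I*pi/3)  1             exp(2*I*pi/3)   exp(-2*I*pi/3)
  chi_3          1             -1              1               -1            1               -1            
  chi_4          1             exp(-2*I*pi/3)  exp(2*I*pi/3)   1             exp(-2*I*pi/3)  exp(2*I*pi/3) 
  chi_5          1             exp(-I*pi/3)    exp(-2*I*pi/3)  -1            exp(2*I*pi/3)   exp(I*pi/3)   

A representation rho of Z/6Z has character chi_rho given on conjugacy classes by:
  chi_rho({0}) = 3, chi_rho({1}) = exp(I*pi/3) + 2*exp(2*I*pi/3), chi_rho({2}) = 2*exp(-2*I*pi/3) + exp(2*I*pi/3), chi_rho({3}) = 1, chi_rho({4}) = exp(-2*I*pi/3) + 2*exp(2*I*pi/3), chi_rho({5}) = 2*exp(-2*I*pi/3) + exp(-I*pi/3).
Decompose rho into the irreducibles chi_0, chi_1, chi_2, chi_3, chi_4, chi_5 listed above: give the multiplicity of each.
Multiplicities: chi_0: 0, chi_1: 1, chi_2: 2, chi_3: 0, chi_4: 0, chi_5: 0.

Justification: Use <chi_rho, chi> = (1/|G|) sum_C |C| * chi_rho(C) * conj(chi(C)) with |G| = 6 for each irreducible chi in the table:
  <chi_rho, chi_0> = (1/6)[1*(3)*conj(1) + 1*(exp(I*pi/3) + 2*exp(2*I*pi/3))*conj(1) + 1*(2*exp(-2*I*pi/3) + exp(2*I*pi/3))*conj(1) + 1*(1)*conj(1) + 1*(exp(-2*I*pi/3) + 2*exp(2*I*pi/3))*conj(1) + 1*(2*exp(-2*I*pi/3) + exp(-I*pi/3))*conj(1)]
      = (1/6)[(3) + (exp(I*pi/3) + 2*exp(2*I*pi/3)) + (2*exp(-2*I*pi/3) + exp(2*I*pi/3)) + (1) + (exp(-2*I*pi/3) + 2*exp(2*I*pi/3)) + (2*exp(-2*I*pi/3) + exp(-I*pi/3))] = 0/6 = 0
  <chi_rho, chi_1> = (1/6)[1*(3)*conj(1) + 1*(exp(I*pi/3) + 2*exp(2*I*pi/3))*conj(exp(I*pi/3)) + 1*(2*exp(-2*I*pi/3) + exp(2*I*pi/3))*conj(exp(2*I*pi/3)) + 1*(1)*conj(-1) + 1*(exp(-2*I*pi/3) + 2*exp(2*I*pi/3))*conj(exp(-2*I*pi/3)) + 1*(2*exp(-2*I*pi/3) + exp(-I*pi/3))*conj(exp(-I*pi/3))]
      = (1/6)[(3) + (1 + 2*exp(I*pi/3)) + (1 + 2*exp(2*I*pi/3)) + (-1) + (1 + 2*exp(-2*I*pi/3)) + (1 + 2*exp(-I*pi/3))] = 6/6 = 1
  <chi_rho, chi_2> = (1/6)[1*(3)*conj(1) + 1*(exp(I*pi/3) + 2*exp(2*I*pi/3))*conj(exp(2*I*pi/3)) + 1*(2*exp(-2*I*pi/3) + exp(2*I*pi/3))*conj(exp(-2*I*pi/3)) + 1*(1)*conj(1) + 1*(exp(-2*I*pi/3) + 2*exp(2*I*pi/3))*conj(exp(2*I*pi/3)) + 1*(2*exp(-2*I*pi/3) + exp(-I*pi/3))*conj(exp(-2*I*pi/3))]
      = (1/6)[(3) + (2 + exp(-I*pi/3)) + (2 + exp(-2*I*pi/3)) + (1) + (2 + exp(2*I*pi/3)) + (2 + exp(I*pi/3))] = 12/6 = 2
  <chi_rho, chi_3> = (1/6)[1*(3)*conj(1) + 1*(exp(I*pi/3) + 2*exp(2*I*pi/3))*conj(-1) + 1*(2*exp(-2*I*pi/3) + exp(2*I*pi/3))*conj(1) + 1*(1)*conj(-1) + 1*(exp(-2*I*pi/3) + 2*exp(2*I*pi/3))*conj(1) + 1*(2*exp(-2*I*pi/3) + exp(-I*pi/3))*conj(-1)]
      = (1/6)[(3) + (-2*exp(2*I*pi/3) - exp(I*pi/3)) + (2*exp(-2*I*pi/3) + exp(2*I*pi/3)) + (-1) + (exp(-2*I*pi/3) + 2*exp(2*I*pi/3)) + (-exp(-I*pi/3) - 2*exp(-2*I*pi/3))] = 0/6 = 0
  <chi_rho, chi_4> = (1/6)[1*(3)*conj(1) + 1*(exp(I*pi/3) + 2*exp(2*I*pi/3))*conj(exp(-2*I*pi/3)) + 1*(2*exp(-2*I*pi/3) + exp(2*I*pi/3))*conj(exp(2*I*pi/3)) + 1*(1)*conj(1) + 1*(exp(-2*I*pi/3) + 2*exp(2*I*pi/3))*conj(exp(-2*I*pi/3)) + 1*(2*exp(-2*I*pi/3) + exp(-I*pi/3))*conj(exp(2*I*pi/3))]
      = (1/6)[(3) + (-1 + 2*exp(-2*I*pi/3)) + (1 + 2*exp(2*I*pi/3)) + (1) + (1 + 2*exp(-2*I*pi/3)) + (-1 + 2*exp(2*I*pi/3))] = 0/6 = 0
  <chi_rho, chi_5> = (1/6)[1*(3)*conj(1) + 1*(exp(I*pi/3) + 2*exp(2*I*pi/3))*conj(exp(-I*pi/3)) + 1*(2*exp(-2*I*pi/3) + exp(2*I*pi/3))*conj(exp(-2*I*pi/3)) + 1*(1)*conj(-1) + 1*(exp(-2*I*pi/3) + 2*exp(2*I*pi/3))*conj(exp(2*I*pi/3)) + 1*(2*exp(-2*I*pi/3) + exp(-I*pi/3))*conj(exp(I*pi/3))]
      = (1/6)[(3) + (-2 + exp(2*I*pi/3)) + (2 + exp(-2*I*pi/3)) + (-1) + (2 + exp(2*I*pi/3)) + (-2 + exp(-2*I*pi/3))] = 0/6 = 0
(Exp terms are combined using exp(i*s)*conj(exp(i*t)) = exp(i*(s-t)), and sums of them are collapsed using the identity that for every m > 1 the m distinct m-th roots of unity sum to 0, e.g. 1 + exp(2*I*pi/3) + exp(-2*I*pi/3) = 0.)
Dimension check: dim(rho) = sum (mult * dim) = 0*1 + 1*1 + 2*1 + 0*1 + 0*1 + 0*1 = 3 = chi_rho(e) = 3.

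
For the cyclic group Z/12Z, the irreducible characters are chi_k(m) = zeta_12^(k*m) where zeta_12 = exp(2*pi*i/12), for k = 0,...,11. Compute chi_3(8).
chi_3(8) = zeta_12^24 = 1

Solution. chi_3(8) = zeta_12^(3*8) = zeta_12^24. Since zeta_12^12 = 1, this equals zeta_12^0 = exp(2*pi*i*0/12) = 1.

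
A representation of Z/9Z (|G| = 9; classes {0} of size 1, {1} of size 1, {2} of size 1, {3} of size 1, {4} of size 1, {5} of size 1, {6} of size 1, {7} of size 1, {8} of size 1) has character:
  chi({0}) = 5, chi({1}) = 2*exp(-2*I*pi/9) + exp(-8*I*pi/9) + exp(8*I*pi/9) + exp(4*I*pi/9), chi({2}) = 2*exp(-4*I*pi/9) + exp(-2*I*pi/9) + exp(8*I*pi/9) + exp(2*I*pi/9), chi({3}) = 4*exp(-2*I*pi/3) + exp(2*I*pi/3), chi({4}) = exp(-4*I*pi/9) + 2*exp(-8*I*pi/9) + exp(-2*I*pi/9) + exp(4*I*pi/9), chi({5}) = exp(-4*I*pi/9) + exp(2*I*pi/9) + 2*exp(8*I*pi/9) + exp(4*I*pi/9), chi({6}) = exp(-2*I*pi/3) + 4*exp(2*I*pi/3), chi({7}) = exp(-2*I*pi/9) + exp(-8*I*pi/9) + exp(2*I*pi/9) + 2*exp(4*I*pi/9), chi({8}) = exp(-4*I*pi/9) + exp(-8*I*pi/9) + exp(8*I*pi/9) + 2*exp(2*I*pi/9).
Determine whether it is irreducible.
Not irreducible (reducible): <chi, chi> = 7 > 1.

Working: <chi, chi> = (1/|G|) sum_C |C| * |chi(C)|^2 = (1/9)[1*|5|^2 + 1*|2*exp(-2*I*pi/9) + exp(-8*I*pi/9) + exp(8*I*pi/9) + exp(4*I*pi/9)|^2 + 1*|2*exp(-4*I*pi/9) + exp(-2*I*pi/9) + exp(8*I*pi/9) + exp(2*I*pi/9)|^2 + 1*|4*exp(-2*I*pi/3) + exp(2*I*pi/3)|^2 + 1*|exp(-4*I*pi/9) + 2*exp(-8*I*pi/9) + exp(-2*I*pi/9) + exp(4*I*pi/9)|^2 + 1*|exp(-4*I*pi/9) + exp(2*I*pi/9) + 2*exp(8*I*pi/9) + exp(4*I*pi/9)|^2 + 1*|exp(-2*I*pi/3) + 4*exp(2*I*pi/3)|^2 + 1*|exp(-2*I*pi/9) + exp(-8*I*pi/9) + exp(2*I*pi/9) + 2*exp(4*I*pi/9)|^2 + 1*|exp(-4*I*pi/9) + exp(-8*I*pi/9) + exp(8*I*pi/9) + 2*exp(2*I*pi/9)|^2]
  = (1/9)[(25) + (7 + 5*exp(-2*I*pi/3) + exp(-4*I*pi/9) + 2*exp(-8*I*pi/9) + exp(-2*I*pi/9) + exp(2*I*pi/9) + 2*exp(8*I*pi/9) + exp(4*I*pi/9) + 5*exp(2*I*pi/3)) + (7 + 5*exp(-2*I*pi/3) + 2*exp(-2*I*pi/9) + exp(-4*I*pi/9) + exp(-8*I*pi/9) + exp(8*I*pi/9) + exp(4*I*pi/9) + 2*exp(2*I*pi/9) + 5*exp(2*I*pi/3)) + (13) + (7 + 5*exp(-2*I*pi/3) + 2*exp(-4*I*pi/9) + exp(-2*I*pi/9) + exp(-8*I*pi/9) + exp(8*I*pi/9) + exp(2*I*pi/9) + 2*exp(4*I*pi/9) + 5*exp(2*I*pi/3)) + (7 + 5*exp(-2*I*pi/3) + 2*exp(-4*I*pi/9) + exp(-2*I*pi/9) + exp(-8*I*pi/9) + exp(8*I*pi/9) + exp(2*I*pi/9) + 2*exp(4*I*pi/9) + 5*exp(2*I*pi/3)) + (13) + (7 + 5*exp(-2*I*pi/3) + 2*exp(-2*I*pi/9) + exp(-4*I*pi/9) + exp(-8*I*pi/9) + exp(8*I*pi/9) + exp(4*I*pi/9) + 2*exp(2*I*pi/9) + 5*exp(2*I*pi/3)) + (7 + 5*exp(-2*I*pi/3) + exp(-4*I*pi/9) + 2*exp(-8*I*pi/9) + exp(-2*I*pi/9) + exp(2*I*pi/9) + 2*exp(8*I*pi/9) + exp(4*I*pi/9) + 5*exp(2*I*pi/3))] = 63/9 = 7.
(Exp terms are combined using exp(i*s)*conj(exp(i*t)) = exp(i*(s-t)), and sums of them are collapsed using the identity that for every m > 1 the m distinct m-th roots of unity sum to 0, e.g. 1 + exp(2*I*pi/3) + exp(-2*I*pi/3) = 0.)
A character is irreducible iff <chi, chi> = 1, so this representation is reducible.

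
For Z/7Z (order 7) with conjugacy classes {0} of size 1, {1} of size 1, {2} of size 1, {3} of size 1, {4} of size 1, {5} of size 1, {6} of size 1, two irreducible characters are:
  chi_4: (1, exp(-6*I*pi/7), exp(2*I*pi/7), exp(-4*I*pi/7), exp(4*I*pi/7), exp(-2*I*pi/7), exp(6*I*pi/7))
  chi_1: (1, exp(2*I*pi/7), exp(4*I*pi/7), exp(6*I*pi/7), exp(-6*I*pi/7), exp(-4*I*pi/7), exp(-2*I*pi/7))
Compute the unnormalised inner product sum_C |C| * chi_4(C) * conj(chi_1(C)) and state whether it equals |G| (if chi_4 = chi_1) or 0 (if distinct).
Sum = 0; so <chi_4, chi_1> = 0 (distinct irreducibles are orthogonal).

Why: Compute term by term over conjugacy classes (|C| * chi_4(C) * conj(chi_1(C))):
  1*(1)*conj(1) + 1*(exp(-6*I*pi/7))*conj(exp(2*I*pi/7)) + 1*(exp(2*I*pi/7))*conj(exp(4*I*pi/7)) + 1*(exp(-4*I*pi/7))*conj(exp(6*I*pi/7)) + 1*(exp(4*I*pi/7))*conj(exp(-6*I*pi/7)) + 1*(exp(-2*I*pi/7))*conj(exp(-4*I*pi/7)) + 1*(exp(6*I*pi/7))*conj(exp(-2*I*pi/7))
  = (1) + (exp(6*I*pi/7)) + (exp(-2*I*pi/7)) + (exp(4*I*pi/7)) + (exp(-4*I*pi/7)) + (exp(2*I*pi/7)) + (exp(-6*I*pi/7))
  = 0.
(Exp terms are combined using exp(i*s)*conj(exp(i*t)) = exp(i*(s-t)), and sums of them are collapsed using the identity that for every m > 1 the m distinct m-th roots of unity sum to 0, e.g. 1 + exp(2*I*pi/3) + exp(-2*I*pi/3) = 0.)
Dividing by |G| = 7 gives 0/7 = 0, matching the row-orthogonality relation <chi_4, chi_1> = [chi_4 = chi_1].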